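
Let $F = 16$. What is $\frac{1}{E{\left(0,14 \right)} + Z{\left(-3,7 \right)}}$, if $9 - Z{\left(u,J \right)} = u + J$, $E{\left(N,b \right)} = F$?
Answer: $\frac{1}{21} \approx 0.047619$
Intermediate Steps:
$E{\left(N,b \right)} = 16$
$Z{\left(u,J \right)} = 9 - J - u$ ($Z{\left(u,J \right)} = 9 - \left(u + J\right) = 9 - \left(J + u\right) = 9 - J - u$)
$\frac{1}{E{\left(0,14 \right)} + Z{\left(-3,7 \right)}} = \frac{1}{16 - -5} = \frac{1}{16 + \left(9 - 7 + 3\right)} = \frac{1}{16 + 5} = \frac{1}{21}$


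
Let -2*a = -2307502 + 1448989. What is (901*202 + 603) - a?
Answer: -493303/2 ≈ -2.4665e+5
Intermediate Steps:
a = 858513/2 (a = -(-2307502 + 1448989)/2 = -1/2*(-858513) = 858513/2 ≈ 4.2926e+5)
(901*202 + 603) - a = (901*202 + 603) - 1*858513/2 = (182002 + 603) - 858513/2 = 182605 - 858513/2 = -493303/2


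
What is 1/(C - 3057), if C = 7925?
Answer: 1/4868 ≈ 0.00020542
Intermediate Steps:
1/(C - 3057) = 1/(7925 - 3057) = 1/4868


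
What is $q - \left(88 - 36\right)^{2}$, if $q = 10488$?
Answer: $7784$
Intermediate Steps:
$q - \left(88 - 36\right)^{2} = 10488 - \left(88 - 36\right)^{2} = 10488 - 52^{2} = 10488 - 2704 = 7784$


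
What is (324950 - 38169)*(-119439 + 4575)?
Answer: -32940812784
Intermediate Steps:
(324950 - 38169)*(-119439 + 4575) = 286781*(-114864) = -32940812784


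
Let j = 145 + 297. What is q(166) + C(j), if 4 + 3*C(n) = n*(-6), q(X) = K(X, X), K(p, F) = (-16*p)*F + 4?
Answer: -1325332/3 ≈ -4.4178e+5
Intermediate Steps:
j = 442
K(p, F) = 4 - 16*F*p (K(p, F) = -16*F*p + 4 = 4 - 16*F*p)
q(X) = 4 - 16*X² (q(X) = 4 - 16*X*X = 4 - 16*X²)
C(n) = -4/3 - 2*n (C(n) = -4/3 + (n*(-6))/3 = -4/3 + (-6*n)/3 = -4/3 - 2*n)
q(166) + C(j) = (4 - 16*166²) + (-4/3 - 2*442) = (4 - 16*27556) + (-4/3 - 884) = (4 - 440896) - 2656/3 = -440892 - 2656/3 = -1325332/3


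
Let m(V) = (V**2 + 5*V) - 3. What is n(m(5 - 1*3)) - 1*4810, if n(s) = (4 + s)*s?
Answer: -4645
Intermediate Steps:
m(V) = -3 + V**2 + 5*V
n(s) = s*(4 + s)
n(m(5 - 1*3)) - 1*4810 = (-3 + (5 - 1*3)**2 + 5*(5 - 1*3))*(4 + (-3 + (5 - 1*3)**2 + 5*(5 - 1*3))) - 1*4810 = (-3 + (5 - 3)**2 + 5*(5 - 3))*(4 + (-3 + (5 - 3)**2 + 5*(5 - 3))) - 4810 = (-3 + 2**2 + 5*2)*(4 + (-3 + 2**2 + 5*2)) - 4810 = (-3 + 4 + 10)*(4 + (-3 + 4 + 10)) - 4810 = 11*(4 + 11) - 4810 = 11*15 - 4810 = 165 - 4810 = -4645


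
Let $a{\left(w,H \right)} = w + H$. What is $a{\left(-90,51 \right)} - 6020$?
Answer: $-6059$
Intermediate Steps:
$a{\left(w,H \right)} = H + w$
$a{\left(-90,51 \right)} - 6020 = \left(51 - 90\right) - 6020 = -39 - 6020 = -6059$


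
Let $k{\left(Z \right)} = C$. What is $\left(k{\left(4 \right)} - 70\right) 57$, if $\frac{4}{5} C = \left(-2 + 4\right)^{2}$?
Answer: $-3705$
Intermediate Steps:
$C = 5$ ($C = \frac{5 \left(-2 + 4\right)^{2}}{4} = \frac{5 \cdot 2^{2}}{4} = \frac{5}{4} \cdot 4 = 5$)
$k{\left(Z \right)} = 5$
$\left(k{\left(4 \right)} - 70\right) 57 = \left(5 - 70\right) 57 = \left(-65\right) 57 = -3705$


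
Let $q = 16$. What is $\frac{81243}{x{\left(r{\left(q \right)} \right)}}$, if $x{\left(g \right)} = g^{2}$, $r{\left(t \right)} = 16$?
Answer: $\frac{81243}{256} \approx 317.36$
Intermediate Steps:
$\frac{81243}{x{\left(r{\left(q \right)} \right)}} = \frac{81243}{16^{2}} = \frac{81243}{256}$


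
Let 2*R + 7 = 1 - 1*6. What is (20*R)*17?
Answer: -2040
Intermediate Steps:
R = -6 (R = -7/2 + (1 - 1*6)/2 = -7/2 + (1 - 6)/2 = -7/2 + (½)*(-5) = -7/2 - 5/2 = -6)
(20*R)*17 = (20*(-6))*17 = -120*17 = -2040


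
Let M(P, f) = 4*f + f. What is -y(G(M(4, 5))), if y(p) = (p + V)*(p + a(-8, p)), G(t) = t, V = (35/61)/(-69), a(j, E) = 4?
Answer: -3050510/4209 ≈ -724.76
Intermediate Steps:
M(P, f) = 5*f
V = -35/4209 (V = (35*(1/61))*(-1/69) = (35/61)*(-1/69) = -35/4209 ≈ -0.0083155)
y(p) = (4 + p)*(-35/4209 + p) (y(p) = (p - 35/4209)*(p + 4) = (-35/4209 + p)*(4 + p) = (4 + p)*(-35/4209 + p))
-y(G(M(4, 5))) = -(-140/4209 + (5*5)**2 + 16801*(5*5)/4209) = -(-140/4209 + 25**2 + (16801/4209)*25) = -(-140/4209 + 625 + 420025/4209) = -1*3050510/4209 = -3050510/4209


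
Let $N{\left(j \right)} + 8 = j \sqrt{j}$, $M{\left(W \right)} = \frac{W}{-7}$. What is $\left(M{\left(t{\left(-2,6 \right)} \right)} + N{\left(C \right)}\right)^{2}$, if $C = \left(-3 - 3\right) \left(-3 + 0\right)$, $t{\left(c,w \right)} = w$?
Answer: $\frac{289612}{49} - \frac{6696 \sqrt{2}}{7} \approx 4557.7$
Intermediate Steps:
$M{\left(W \right)} = - \frac{W}{7}$ ($M{\left(W \right)} = W \left(- \frac{1}{7}\right) = - \frac{W}{7}$)
$C = 18$ ($C = \left(-6\right) \left(-3\right) = 18$)
$N{\left(j \right)} = -8 + j^{\frac{3}{2}}$ ($N{\left(j \right)} = -8 + j \sqrt{j} = -8 + j^{\frac{3}{2}}$)
$\left(M{\left(t{\left(-2,6 \right)} \right)} + N{\left(C \right)}\right)^{2} = \left(\left(- \frac{1}{7}\right) 6 - \left(8 - 18^{\frac{3}{2}}\right)\right)^{2} = \left(- \frac{6}{7} - \left(8 - 54 \sqrt{2}\right)\right)^{2} = \left(- \frac{62}{7} + 54 \sqrt{2}\right)^{2}$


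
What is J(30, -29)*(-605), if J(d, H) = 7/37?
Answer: -4235/37 ≈ -114.46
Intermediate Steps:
J(d, H) = 7/37 (J(d, H) = 7*(1/37) = 7/37)
J(30, -29)*(-605) = (7/37)*(-605) = -4235/37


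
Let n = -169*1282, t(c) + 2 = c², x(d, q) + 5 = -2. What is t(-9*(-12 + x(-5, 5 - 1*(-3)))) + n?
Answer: -187419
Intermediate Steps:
x(d, q) = -7 (x(d, q) = -5 - 2 = -7)
t(c) = -2 + c²
n = -216658
t(-9*(-12 + x(-5, 5 - 1*(-3)))) + n = (-2 + (-9*(-12 - 7))²) - 216658 = (-2 + (-9*(-19))²) - 216658 = (-2 + 171²) - 216658 = (-2 + 29241) - 216658 = 29239 - 216658 = -187419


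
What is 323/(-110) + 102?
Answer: 10897/110 ≈ 99.064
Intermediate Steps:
323/(-110) + 102 = 323*(-1/110) + 102 = -323/110 + 102 = 10897/110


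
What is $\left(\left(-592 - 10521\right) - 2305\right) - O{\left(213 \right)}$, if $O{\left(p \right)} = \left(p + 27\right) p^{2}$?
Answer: $-10901978$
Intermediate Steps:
$O{\left(p \right)} = p^{2} \left(27 + p\right)$ ($O{\left(p \right)} = \left(27 + p\right) p^{2} = p^{2} \left(27 + p\right)$)
$\left(\left(-592 - 10521\right) - 2305\right) - O{\left(213 \right)} = \left(\left(-592 - 10521\right) - 2305\right) - 213^{2} \left(27 + 213\right) = \left(-11113 - 2305\right) - 45369 \cdot 240 = -13418 - 10888560 = -10901978$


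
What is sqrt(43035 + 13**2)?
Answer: 2*sqrt(10801) ≈ 207.86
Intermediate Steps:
sqrt(43035 + 13**2) = sqrt(43035 + 169) = sqrt(43204) = 2*sqrt(10801)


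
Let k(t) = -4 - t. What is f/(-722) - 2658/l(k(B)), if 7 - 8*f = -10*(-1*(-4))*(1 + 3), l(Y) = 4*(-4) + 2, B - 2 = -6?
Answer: 7675135/40432 ≈ 189.83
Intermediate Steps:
B = -4 (B = 2 - 6 = -4)
l(Y) = -14 (l(Y) = -16 + 2 = -14)
f = 167/8 (f = 7/8 - (-5)*(-1*(-4))*(1 + 3)/4 = 7/8 - (-5)*4*4/4 = 7/8 - (-5)*16/4 = 7/8 - ⅛*(-160) = 7/8 + 20 = 167/8 ≈ 20.875)
f/(-722) - 2658/l(k(B)) = (167/8)/(-722) - 2658/(-14) = (167/8)*(-1/722) - 2658*(-1/14) = -167/5776 + 1329/7 = 7675135/40432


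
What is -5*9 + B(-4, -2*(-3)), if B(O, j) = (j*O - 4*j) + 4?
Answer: -89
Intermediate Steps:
B(O, j) = 4 - 4*j + O*j (B(O, j) = (O*j - 4*j) + 4 = (-4*j + O*j) + 4 = 4 - 4*j + O*j)
-5*9 + B(-4, -2*(-3)) = -5*9 + (4 - (-8)*(-3) - (-8)*(-3)) = -45 + (4 - 4*6 - 4*6) = -45 + (4 - 24 - 24) = -45 - 44 = -89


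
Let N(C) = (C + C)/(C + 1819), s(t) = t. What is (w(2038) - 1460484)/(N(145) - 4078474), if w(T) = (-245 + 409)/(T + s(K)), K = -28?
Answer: 33520143812/93606665805 ≈ 0.35810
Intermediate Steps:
w(T) = 164/(-28 + T) (w(T) = (-245 + 409)/(T - 28) = 164/(-28 + T))
N(C) = 2*C/(1819 + C) (N(C) = (2*C)/(1819 + C) = 2*C/(1819 + C))
(w(2038) - 1460484)/(N(145) - 4078474) = (164/(-28 + 2038) - 1460484)/(2*145/(1819 + 145) - 4078474) = (164/2010 - 1460484)/(2*145/1964 - 4078474) = (164*(1/2010) - 1460484)/(2*145*(1/1964) - 4078474) = (82/1005 - 1460484)/(145/982 - 4078474) = -1467786338/(1005*(-4005061323/982)) = -1467786338/1005*(-982/4005061323) = 33520143812/93606665805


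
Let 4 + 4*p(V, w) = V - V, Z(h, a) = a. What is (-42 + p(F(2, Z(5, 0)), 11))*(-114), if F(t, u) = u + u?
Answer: 4902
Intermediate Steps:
F(t, u) = 2*u
p(V, w) = -1 (p(V, w) = -1 + (V - V)/4 = -1 + (¼)*0 = -1 + 0 = -1)
(-42 + p(F(2, Z(5, 0)), 11))*(-114) = (-42 - 1)*(-114) = -43*(-114) = 4902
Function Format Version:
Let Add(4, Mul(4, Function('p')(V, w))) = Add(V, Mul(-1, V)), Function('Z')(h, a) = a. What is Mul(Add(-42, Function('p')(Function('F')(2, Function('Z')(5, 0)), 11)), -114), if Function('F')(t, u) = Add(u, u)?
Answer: 4902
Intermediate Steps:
Function('F')(t, u) = Mul(2, u)
Function('p')(V, w) = -1 (Function('p')(V, w) = Add(-1, Mul(Rational(1, 4), Add(V, Mul(-1, V)))) = Add(-1, Mul(Rational(1, 4), 0)) = Add(-1, 0) = -1)
Mul(Add(-42, Function('p')(Function('F')(2, Function('Z')(5, 0)), 11)), -114) = Mul(Add(-42, -1), -114) = Mul(-43, -114) = 4902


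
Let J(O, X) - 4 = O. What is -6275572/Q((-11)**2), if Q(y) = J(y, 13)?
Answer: -6275572/125 ≈ -50205.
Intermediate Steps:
J(O, X) = 4 + O
Q(y) = 4 + y
-6275572/Q((-11)**2) = -6275572/(4 + (-11)**2) = -6275572/(4 + 121) = -6275572/125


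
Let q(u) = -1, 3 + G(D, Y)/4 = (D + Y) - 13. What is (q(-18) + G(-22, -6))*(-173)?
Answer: 30621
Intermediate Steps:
G(D, Y) = -64 + 4*D + 4*Y (G(D, Y) = -12 + 4*((D + Y) - 13) = -12 + 4*(-13 + D + Y) = -12 + (-52 + 4*D + 4*Y) = -64 + 4*D + 4*Y)
(q(-18) + G(-22, -6))*(-173) = (-1 + (-64 + 4*(-22) + 4*(-6)))*(-173) = (-1 + (-64 - 88 - 24))*(-173) = (-1 - 176)*(-173) = -177*(-173) = 30621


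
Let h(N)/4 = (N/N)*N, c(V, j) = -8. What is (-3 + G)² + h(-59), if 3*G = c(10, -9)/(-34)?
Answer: -591635/2601 ≈ -227.46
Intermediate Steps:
G = 4/51 (G = (-8/(-34))/3 = (-8*(-1/34))/3 = (⅓)*(4/17) = 4/51 ≈ 0.078431)
h(N) = 4*N (h(N) = 4*((N/N)*N) = 4*(1*N) = 4*N)
(-3 + G)² + h(-59) = (-3 + 4/51)² + 4*(-59) = (-149/51)² - 236 = 22201/2601 - 236 = -591635/2601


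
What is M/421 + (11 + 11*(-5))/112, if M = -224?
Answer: -10903/11788 ≈ -0.92492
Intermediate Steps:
M/421 + (11 + 11*(-5))/112 = -224/421 + (11 + 11*(-5))/112 = -224*1/421 + (11 - 55)*(1/112) = -224/421 - 44*1/112 = -224/421 - 11/28 = -10903/11788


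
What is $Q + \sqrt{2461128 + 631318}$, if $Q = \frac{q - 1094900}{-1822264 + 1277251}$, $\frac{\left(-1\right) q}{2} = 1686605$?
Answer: $\frac{1489370}{181671} + \sqrt{3092446} \approx 1766.7$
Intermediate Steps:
$q = -3373210$ ($q = \left(-2\right) 1686605 = -3373210$)
$Q = \frac{1489370}{181671}$ ($Q = \frac{-3373210 - 1094900}{-1822264 + 1277251} = - \frac{4468110}{-545013} = \left(-4468110\right) \left(- \frac{1}{545013}\right) = \frac{1489370}{181671} \approx 8.1982$)
$Q + \sqrt{2461128 + 631318} = \frac{1489370}{181671} + \sqrt{2461128 + 631318} = \frac{1489370}{181671} + \sqrt{3092446}$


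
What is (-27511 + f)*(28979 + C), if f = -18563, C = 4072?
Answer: -1522791774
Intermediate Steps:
(-27511 + f)*(28979 + C) = (-27511 - 18563)*(28979 + 4072) = -46074*33051 = -1522791774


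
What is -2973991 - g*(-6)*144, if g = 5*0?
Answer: -2973991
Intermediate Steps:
g = 0
-2973991 - g*(-6)*144 = -2973991 - 0*(-6)*144 = -2973991 - 0*144 = -2973991 - 1*0 = -2973991 + 0 = -2973991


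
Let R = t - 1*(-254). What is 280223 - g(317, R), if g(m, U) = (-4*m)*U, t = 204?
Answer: 860967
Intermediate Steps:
R = 458 (R = 204 - 1*(-254) = 204 + 254 = 458)
g(m, U) = -4*U*m
280223 - g(317, R) = 280223 - (-4)*458*317 = 280223 - 1*(-580744) = 280223 + 580744 = 860967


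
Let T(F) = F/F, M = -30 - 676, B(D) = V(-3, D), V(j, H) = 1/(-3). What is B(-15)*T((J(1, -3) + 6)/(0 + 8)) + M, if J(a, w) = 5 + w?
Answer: -2119/3 ≈ -706.33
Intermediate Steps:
V(j, H) = -1/3
B(D) = -1/3
M = -706
T(F) = 1
B(-15)*T((J(1, -3) + 6)/(0 + 8)) + M = -1/3*1 - 706 = -1/3 - 706 = -2119/3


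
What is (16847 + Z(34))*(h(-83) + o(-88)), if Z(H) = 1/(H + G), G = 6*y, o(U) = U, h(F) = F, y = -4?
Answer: -28808541/10 ≈ -2.8809e+6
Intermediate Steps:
G = -24 (G = 6*(-4) = -24)
Z(H) = 1/(-24 + H) (Z(H) = 1/(H - 24) = 1/(-24 + H))
(16847 + Z(34))*(h(-83) + o(-88)) = (16847 + 1/(-24 + 34))*(-83 - 88) = (16847 + 1/10)*(-171) = (168471/10)*(-171) = -28808541/10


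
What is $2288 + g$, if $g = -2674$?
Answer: $-386$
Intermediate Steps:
$2288 + g = 2288 - 2674 = -386$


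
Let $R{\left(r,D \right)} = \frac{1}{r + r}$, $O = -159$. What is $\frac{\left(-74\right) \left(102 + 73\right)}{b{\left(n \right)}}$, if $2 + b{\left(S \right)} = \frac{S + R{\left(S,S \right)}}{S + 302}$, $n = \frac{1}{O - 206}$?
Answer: $\frac{951643700}{191381} \approx 4972.5$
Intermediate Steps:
$R{\left(r,D \right)} = \frac{1}{2 r}$
$n = - \frac{1}{365}$ ($n = \frac{1}{-159 - 206} = \frac{1}{-365} = - \frac{1}{365} \approx -0.0027397$)
$b{\left(S \right)} = -2 + \frac{S + \frac{1}{2 S}}{302 + S}$ ($b{\left(S \right)} = -2 + \frac{S + \frac{1}{2 S}}{S + 302} = -2 + \frac{S + \frac{1}{2 S}}{302 + S}$)
$\frac{\left(-74\right) \left(102 + 73\right)}{b{\left(n \right)}} = \frac{\left(-74\right) \left(102 + 73\right)}{\frac{1}{- \frac{1}{365}} \frac{1}{302 - \frac{1}{365}} \left(\frac{1}{2} - - \frac{604 - \frac{1}{365}}{365}\right)} = \frac{\left(-74\right) 175}{\left(-365\right) \frac{1}{\frac{110229}{365}} \left(\frac{1}{2} - \left(- \frac{1}{365}\right) \frac{220459}{365}\right)} = - \frac{12950}{\left(-365\right) \frac{365}{110229} \left(\frac{1}{2} + \frac{220459}{133225}\right)} = - \frac{12950}{\left(-365\right) \frac{365}{110229} \cdot \frac{574143}{266450}} = - \frac{12950}{- \frac{191381}{73486}} = \left(-12950\right) \left(- \frac{73486}{191381}\right) = \frac{951643700}{191381}$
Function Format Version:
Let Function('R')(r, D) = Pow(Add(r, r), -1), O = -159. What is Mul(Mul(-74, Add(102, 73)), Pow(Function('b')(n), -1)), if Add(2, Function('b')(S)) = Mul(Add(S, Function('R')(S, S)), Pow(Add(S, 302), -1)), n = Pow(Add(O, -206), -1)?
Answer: Rational(951643700, 191381) ≈ 4972.5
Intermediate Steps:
Function('R')(r, D) = Mul(Rational(1, 2), Pow(r, -1)) (Function('R')(r, D) = Pow(Mul(2, r), -1) = Mul(Rational(1, 2), Pow(r, -1)))
n = Rational(-1, 365) (n = Pow(Add(-159, -206), -1) = Pow(-365, -1) = Rational(-1, 365) ≈ -0.0027397)
Function('b')(S) = Add(-2, Mul(Pow(Add(302, S), -1), Add(S, Mul(Rational(1, 2), Pow(S, -1))))) (Function('b')(S) = Add(-2, Mul(Add(S, Mul(Rational(1, 2), Pow(S, -1))), Pow(Add(S, 302), -1))) = Add(-2, Mul(Add(S, Mul(Rational(1, 2), Pow(S, -1))), Pow(Add(302, S), -1))) = Add(-2, Mul(Pow(Add(302, S), -1), Add(S, Mul(Rational(1, 2), Pow(S, -1))))))
Mul(Mul(-74, Add(102, 73)), Pow(Function('b')(n), -1)) = Mul(Mul(-74, Add(102, 73)), Pow(Mul(Pow(Rational(-1, 365), -1), Pow(Add(302, Rational(-1, 365)), -1), Add(Rational(1, 2), Mul(-1, Rational(-1, 365), Add(604, Rational(-1, 365))))), -1)) = Mul(Mul(-74, 175), Pow(Mul(-365, Pow(Rational(110229, 365), -1), Add(Rational(1, 2), Mul(-1, Rational(-1, 365), Rational(220459, 365)))), -1)) = Mul(-12950, Pow(Mul(-365, Rational(365, 110229), Add(Rational(1, 2), Rational(220459, 133225))), -1)) = Mul(-12950, Pow(Mul(-365, Rational(365, 110229), Rational(574143, 266450)), -1)) = Mul(-12950, Pow(Rational(-191381, 73486), -1)) = Mul(-12950, Rational(-73486, 191381)) = Rational(951643700, 191381)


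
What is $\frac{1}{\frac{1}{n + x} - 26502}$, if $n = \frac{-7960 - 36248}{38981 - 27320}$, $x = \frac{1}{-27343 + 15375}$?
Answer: $- \frac{176364335}{4674054125786} \approx -3.7733 \cdot 10^{-5}$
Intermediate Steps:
$x = - \frac{1}{11968}$ ($x = \frac{1}{-11968} = - \frac{1}{11968} \approx -8.3556 \cdot 10^{-5}$)
$n = - \frac{14736}{3887}$ ($n = - \frac{44208}{11661} = \left(-44208\right) \frac{1}{11661} = - \frac{14736}{3887} \approx -3.7911$)
$\frac{1}{\frac{1}{n + x} - 26502} = \frac{1}{\frac{1}{- \frac{14736}{3887} - \frac{1}{11968}} - 26502} = \frac{1}{\frac{1}{- \frac{176364335}{46519616}} - 26502} = \frac{1}{- \frac{46519616}{176364335} - 26502} = \frac{1}{- \frac{4674054125786}{176364335}} = - \frac{176364335}{4674054125786}$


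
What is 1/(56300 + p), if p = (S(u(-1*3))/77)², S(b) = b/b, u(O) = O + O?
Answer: 5929/333802701 ≈ 1.7762e-5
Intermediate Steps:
u(O) = 2*O
S(b) = 1
p = 1/5929 (p = (1/77)² = 1/5929 ≈ 0.00016866)
1/(56300 + p) = 1/(56300 + 1/5929) = 1/(333802701/5929) = 5929/333802701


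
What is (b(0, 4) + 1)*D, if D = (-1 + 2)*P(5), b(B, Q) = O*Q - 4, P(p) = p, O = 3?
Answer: 45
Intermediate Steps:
b(B, Q) = -4 + 3*Q (b(B, Q) = 3*Q - 4 = -4 + 3*Q)
D = 5 (D = (-1 + 2)*5 = 1*5 = 5)
(b(0, 4) + 1)*D = ((-4 + 3*4) + 1)*5 = ((-4 + 12) + 1)*5 = (8 + 1)*5 = 9*5 = 45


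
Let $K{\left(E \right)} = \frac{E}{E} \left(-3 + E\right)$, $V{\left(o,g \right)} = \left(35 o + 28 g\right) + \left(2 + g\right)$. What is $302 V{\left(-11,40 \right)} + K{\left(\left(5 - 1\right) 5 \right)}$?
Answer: $234671$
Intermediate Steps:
$V{\left(o,g \right)} = 2 + 29 g + 35 o$ ($V{\left(o,g \right)} = \left(28 g + 35 o\right) + \left(2 + g\right) = 2 + 29 g + 35 o$)
$K{\left(E \right)} = -3 + E$ ($K{\left(E \right)} = 1 \left(-3 + E\right) = -3 + E$)
$302 V{\left(-11,40 \right)} + K{\left(\left(5 - 1\right) 5 \right)} = 302 \left(2 + 29 \cdot 40 + 35 \left(-11\right)\right) - \left(3 - \left(5 - 1\right) 5\right) = 302 \left(2 + 1160 - 385\right) + \left(-3 + 4 \cdot 5\right) = 302 \cdot 777 + \left(-3 + 20\right) = 234654 + 17 = 234671$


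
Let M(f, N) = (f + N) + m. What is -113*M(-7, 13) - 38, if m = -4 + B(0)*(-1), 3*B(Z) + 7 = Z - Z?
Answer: -1583/3 ≈ -527.67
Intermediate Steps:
B(Z) = -7/3 (B(Z) = -7/3 + (Z - Z)/3 = -7/3 + (1/3)*0 = -7/3 + 0 = -7/3)
m = -5/3 (m = -4 - 7/3*(-1) = -4 + 7/3 = -5/3 ≈ -1.6667)
M(f, N) = -5/3 + N + f (M(f, N) = (f + N) - 5/3 = (N + f) - 5/3 = -5/3 + N + f)
-113*M(-7, 13) - 38 = -113*(-5/3 + 13 - 7) - 38 = -113*13/3 - 38 = -1469/3 - 38 = -1583/3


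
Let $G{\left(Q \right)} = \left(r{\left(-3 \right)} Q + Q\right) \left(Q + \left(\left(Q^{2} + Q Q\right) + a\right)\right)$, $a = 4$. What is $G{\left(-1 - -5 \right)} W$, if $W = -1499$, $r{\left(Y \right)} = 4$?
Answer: $-1199200$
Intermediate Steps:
$G{\left(Q \right)} = 5 Q \left(4 + Q + 2 Q^{2}\right)$ ($G{\left(Q \right)} = \left(4 Q + Q\right) \left(Q + \left(\left(Q^{2} + Q Q\right) + 4\right)\right) = 5 Q \left(Q + \left(\left(Q^{2} + Q^{2}\right) + 4\right)\right) = 5 Q \left(Q + \left(2 Q^{2} + 4\right)\right) = 5 Q \left(Q + \left(4 + 2 Q^{2}\right)\right) = 5 Q \left(4 + Q + 2 Q^{2}\right)$)
$G{\left(-1 - -5 \right)} W = 5 \left(-1 - -5\right) \left(4 - -4 + 2 \left(-1 - -5\right)^{2}\right) \left(-1499\right) = 5 \left(-1 + 5\right) \left(4 + \left(-1 + 5\right) + 2 \left(-1 + 5\right)^{2}\right) \left(-1499\right) = 5 \cdot 4 \left(4 + 4 + 2 \cdot 4^{2}\right) \left(-1499\right) = 5 \cdot 4 \left(4 + 4 + 2 \cdot 16\right) \left(-1499\right) = 5 \cdot 4 \left(4 + 4 + 32\right) \left(-1499\right) = 5 \cdot 4 \cdot 40 \left(-1499\right) = 800 \left(-1499\right) = -1199200$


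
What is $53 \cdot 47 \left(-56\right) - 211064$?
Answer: $-350560$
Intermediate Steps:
$53 \cdot 47 \left(-56\right) - 211064 = 2491 \left(-56\right) - 211064 = -139496 - 211064 = -350560$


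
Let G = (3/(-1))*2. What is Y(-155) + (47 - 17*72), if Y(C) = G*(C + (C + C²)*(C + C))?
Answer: 44397953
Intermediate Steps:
G = -6 (G = (3*(-1))*2 = -3*2 = -6)
Y(C) = -6*C - 12*C*(C + C²) (Y(C) = -6*(C + (C + C²)*(C + C)) = -6*(C + (C + C²)*(2*C)) = -6*(C + 2*C*(C + C²)) = -6*C - 12*C*(C + C²))
Y(-155) + (47 - 17*72) = -6*(-155)*(1 + 2*(-155) + 2*(-155)²) + (47 - 17*72) = -6*(-155)*(1 - 310 + 2*24025) + (47 - 1224) = -6*(-155)*(1 - 310 + 48050) - 1177 = -6*(-155)*47741 - 1177 = 44399130 - 1177 = 44397953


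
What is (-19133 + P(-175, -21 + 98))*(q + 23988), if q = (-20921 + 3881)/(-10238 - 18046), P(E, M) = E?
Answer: -1091696253888/2357 ≈ -4.6317e+8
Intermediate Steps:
q = 1420/2357 (q = -17040/(-28284) = -17040*(-1/28284) = 1420/2357 ≈ 0.60246)
(-19133 + P(-175, -21 + 98))*(q + 23988) = (-19133 - 175)*(1420/2357 + 23988) = -19308*56541136/2357 = -1091696253888/2357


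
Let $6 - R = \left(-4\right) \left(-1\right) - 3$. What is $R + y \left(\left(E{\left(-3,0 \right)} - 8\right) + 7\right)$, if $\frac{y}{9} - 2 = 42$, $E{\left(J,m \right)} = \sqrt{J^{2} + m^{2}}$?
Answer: $797$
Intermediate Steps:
$y = 396$ ($y = 18 + 9 \cdot 42 = 18 + 378 = 396$)
$R = 5$ ($R = 6 - \left(\left(-4\right) \left(-1\right) - 3\right) = 6 - \left(4 - 3\right) = 6 - 1 = 5$)
$R + y \left(\left(E{\left(-3,0 \right)} - 8\right) + 7\right) = 5 + 396 \left(\left(\sqrt{\left(-3\right)^{2} + 0^{2}} - 8\right) + 7\right) = 5 + 396 \left(\left(\sqrt{9 + 0} - 8\right) + 7\right) = 5 + 396 \left(\left(\sqrt{9} - 8\right) + 7\right) = 5 + 396 \left(\left(3 - 8\right) + 7\right) = 5 + 396 \left(-5 + 7\right) = 5 + 396 \cdot 2 = 5 + 792 = 797$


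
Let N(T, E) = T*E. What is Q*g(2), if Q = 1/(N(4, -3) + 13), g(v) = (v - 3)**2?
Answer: 1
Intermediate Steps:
N(T, E) = E*T
g(v) = (-3 + v)**2
Q = 1 (Q = 1/(-3*4 + 13) = 1/(-12 + 13) = 1/1 = 1)
Q*g(2) = 1*(-3 + 2)**2 = 1*(-1)**2 = 1*1 = 1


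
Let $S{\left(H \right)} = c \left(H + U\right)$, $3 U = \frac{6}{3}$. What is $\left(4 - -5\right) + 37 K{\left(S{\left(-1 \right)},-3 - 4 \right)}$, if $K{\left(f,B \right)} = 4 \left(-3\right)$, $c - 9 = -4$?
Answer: $-435$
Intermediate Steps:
$c = 5$ ($c = 9 - 4 = 5$)
$U = \frac{2}{3}$ ($U = \frac{6 \cdot \frac{1}{3}}{3} = \frac{1}{3} \cdot 2 = \frac{2}{3} \approx 0.66667$)
$S{\left(H \right)} = \frac{10}{3} + 5 H$ ($S{\left(H \right)} = 5 \left(H + \frac{2}{3}\right) = 5 \left(\frac{2}{3} + H\right) = \frac{10}{3} + 5 H$)
$K{\left(f,B \right)} = -12$
$\left(4 - -5\right) + 37 K{\left(S{\left(-1 \right)},-3 - 4 \right)} = \left(4 - -5\right) + 37 \left(-12\right) = \left(4 + 5\right) - 444 = 9 - 444 = -435$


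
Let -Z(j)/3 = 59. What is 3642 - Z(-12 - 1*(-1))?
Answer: 3819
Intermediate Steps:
Z(j) = -177 (Z(j) = -3*59 = -177)
3642 - Z(-12 - 1*(-1)) = 3642 - 1*(-177) = 3642 + 177 = 3819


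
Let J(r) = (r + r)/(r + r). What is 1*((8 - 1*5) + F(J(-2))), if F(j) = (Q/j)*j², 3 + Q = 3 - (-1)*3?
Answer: 6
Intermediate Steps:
J(r) = 1 (J(r) = (2*r)/((2*r)) = (2*r)*(1/(2*r)) = 1)
Q = 3 (Q = -3 + (3 - (-1)*3) = -3 + (3 - 1*(-3)) = -3 + (3 + 3) = -3 + 6 = 3)
F(j) = 3*j (F(j) = (3/j)*j² = 3*j)
1*((8 - 1*5) + F(J(-2))) = 1*((8 - 1*5) + 3*1) = 1*((8 - 5) + 3) = 1*(3 + 3) = 1*6 = 6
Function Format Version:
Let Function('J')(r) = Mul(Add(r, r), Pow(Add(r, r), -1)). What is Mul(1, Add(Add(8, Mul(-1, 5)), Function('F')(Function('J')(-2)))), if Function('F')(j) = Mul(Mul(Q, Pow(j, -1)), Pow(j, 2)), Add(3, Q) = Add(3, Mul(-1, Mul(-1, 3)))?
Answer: 6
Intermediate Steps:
Function('J')(r) = 1 (Function('J')(r) = Mul(Mul(2, r), Pow(Mul(2, r), -1)) = Mul(Mul(2, r), Mul(Rational(1, 2), Pow(r, -1))) = 1)
Q = 3 (Q = Add(-3, Add(3, Mul(-1, Mul(-1, 3)))) = Add(-3, Add(3, Mul(-1, -3))) = Add(-3, Add(3, 3)) = Add(-3, 6) = 3)
Function('F')(j) = Mul(3, j) (Function('F')(j) = Mul(Mul(3, Pow(j, -1)), Pow(j, 2)) = Mul(3, j))
Mul(1, Add(Add(8, Mul(-1, 5)), Function('F')(Function('J')(-2)))) = Mul(1, Add(Add(8, Mul(-1, 5)), Mul(3, 1))) = Mul(1, Add(Add(8, -5), 3)) = Mul(1, Add(3, 3)) = Mul(1, 6) = 6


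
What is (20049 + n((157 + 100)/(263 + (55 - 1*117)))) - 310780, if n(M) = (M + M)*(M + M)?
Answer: -11745558935/40401 ≈ -2.9072e+5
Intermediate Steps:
n(M) = 4*M**2 (n(M) = (2*M)*(2*M) = 4*M**2)
(20049 + n((157 + 100)/(263 + (55 - 1*117)))) - 310780 = (20049 + 4*((157 + 100)/(263 + (55 - 1*117)))**2) - 310780 = (20049 + 4*(257/(263 + (55 - 117)))**2) - 310780 = (20049 + 4*(257/(263 - 62))**2) - 310780 = (20049 + 4*(257/201)**2) - 310780 = (20049 + 4*(66049/40401)) - 310780 = (20049 + 264196/40401) - 310780 = 810263845/40401 - 310780 = -11745558935/40401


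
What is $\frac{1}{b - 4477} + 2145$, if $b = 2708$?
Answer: $\frac{3794504}{1769} \approx 2145.0$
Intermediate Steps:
$\frac{1}{b - 4477} + 2145 = \frac{1}{2708 - 4477} + 2145 = \frac{1}{-1769} + 2145 = - \frac{1}{1769} + 2145 = \frac{3794504}{1769}$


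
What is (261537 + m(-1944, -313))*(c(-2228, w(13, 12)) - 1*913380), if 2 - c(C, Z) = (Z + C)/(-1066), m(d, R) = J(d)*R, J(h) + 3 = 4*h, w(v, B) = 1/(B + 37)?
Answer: -64321083228007386/26117 ≈ -2.4628e+12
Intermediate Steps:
w(v, B) = 1/(37 + B)
J(h) = -3 + 4*h
m(d, R) = R*(-3 + 4*d) (m(d, R) = (-3 + 4*d)*R = R*(-3 + 4*d))
c(C, Z) = 2 + C/1066 + Z/1066 (c(C, Z) = 2 - (Z + C)/(-1066) = 2 - (C + Z)*(-1)/1066 = 2 - (-C/1066 - Z/1066) = 2 + (C/1066 + Z/1066) = 2 + C/1066 + Z/1066)
(261537 + m(-1944, -313))*(c(-2228, w(13, 12)) - 1*913380) = (261537 - 313*(-3 + 4*(-1944)))*((2 + (1/1066)*(-2228) + 1/(1066*(37 + 12))) - 1*913380) = (261537 - 313*(-3 - 7776))*((2 - 1114/533 + (1/1066)/49) - 913380) = (261537 - 313*(-7779))*((2 - 1114/533 + (1/1066)*(1/49)) - 913380) = (261537 + 2434827)*((2 - 1114/533 + 1/52234) - 913380) = 2696364*(-4703/52234 - 913380) = 2696364*(-47709495623/52234) = -64321083228007386/26117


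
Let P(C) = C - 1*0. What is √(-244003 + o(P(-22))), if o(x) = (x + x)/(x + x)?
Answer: I*√244002 ≈ 493.97*I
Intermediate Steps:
P(C) = C (P(C) = C + 0 = C)
o(x) = 1 (o(x) = (2*x)/((2*x)) = (2*x)*(1/(2*x)) = 1)
√(-244003 + o(P(-22))) = √(-244003 + 1) = √(-244002) = I*√244002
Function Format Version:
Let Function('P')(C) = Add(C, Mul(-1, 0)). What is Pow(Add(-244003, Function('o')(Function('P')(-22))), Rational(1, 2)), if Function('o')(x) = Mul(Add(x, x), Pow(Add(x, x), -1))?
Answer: Mul(I, Pow(244002, Rational(1, 2))) ≈ Mul(493.97, I)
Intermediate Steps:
Function('P')(C) = C (Function('P')(C) = Add(C, 0) = C)
Function('o')(x) = 1 (Function('o')(x) = Mul(Mul(2, x), Pow(Mul(2, x), -1)) = Mul(Mul(2, x), Mul(Rational(1, 2), Pow(x, -1))) = 1)
Pow(Add(-244003, Function('o')(Function('P')(-22))), Rational(1, 2)) = Pow(Add(-244003, 1), Rational(1, 2)) = Pow(-244002, Rational(1, 2)) = Mul(I, Pow(244002, Rational(1, 2)))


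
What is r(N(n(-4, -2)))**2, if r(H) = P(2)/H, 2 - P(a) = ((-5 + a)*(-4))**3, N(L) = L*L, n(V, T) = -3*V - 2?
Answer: 744769/2500 ≈ 297.91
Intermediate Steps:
n(V, T) = -2 - 3*V
N(L) = L**2
P(a) = 2 - (20 - 4*a)**3 (P(a) = 2 - ((-5 + a)*(-4))**3 = 2 - (20 - 4*a)**3)
r(H) = -1726/H (r(H) = (2 + 64*(-5 + 2)**3)/H = (2 + 64*(-3)**3)/H = (2 + 64*(-27))/H = (2 - 1728)/H = -1726/H)
r(N(n(-4, -2)))**2 = (-1726/(-2 - 3*(-4))**2)**2 = (-1726/(-2 + 12)**2)**2 = (-1726/(10**2))**2 = (-1726/100)**2 = (-1726*1/100)**2 = (-863/50)**2 = 744769/2500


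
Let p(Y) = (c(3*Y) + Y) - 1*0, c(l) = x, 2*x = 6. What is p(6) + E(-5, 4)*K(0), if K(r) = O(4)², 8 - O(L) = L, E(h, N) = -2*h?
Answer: 169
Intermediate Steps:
x = 3 (x = (½)*6 = 3)
c(l) = 3
O(L) = 8 - L
p(Y) = 3 + Y (p(Y) = (3 + Y) - 1*0 = (3 + Y) + 0 = 3 + Y)
K(r) = 16 (K(r) = (8 - 1*4)² = (8 - 4)² = 4² = 16)
p(6) + E(-5, 4)*K(0) = (3 + 6) - 2*(-5)*16 = 9 + 10*16 = 9 + 160 = 169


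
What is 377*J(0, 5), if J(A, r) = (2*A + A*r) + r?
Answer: 1885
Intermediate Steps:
J(A, r) = r + 2*A + A*r
377*J(0, 5) = 377*(5 + 2*0 + 0*5) = 377*(5 + 0 + 0) = 377*5 = 1885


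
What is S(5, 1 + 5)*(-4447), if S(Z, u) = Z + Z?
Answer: -44470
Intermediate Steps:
S(Z, u) = 2*Z
S(5, 1 + 5)*(-4447) = (2*5)*(-4447) = 10*(-4447) = -44470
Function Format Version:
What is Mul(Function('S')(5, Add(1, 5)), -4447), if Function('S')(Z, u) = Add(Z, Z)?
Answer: -44470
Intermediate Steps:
Function('S')(Z, u) = Mul(2, Z)
Mul(Function('S')(5, Add(1, 5)), -4447) = Mul(Mul(2, 5), -4447) = Mul(10, -4447) = -44470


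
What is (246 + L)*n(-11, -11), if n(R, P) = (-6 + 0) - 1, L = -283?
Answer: 259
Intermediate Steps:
n(R, P) = -7 (n(R, P) = -6 - 1 = -7)
(246 + L)*n(-11, -11) = (246 - 283)*(-7) = -37*(-7) = 259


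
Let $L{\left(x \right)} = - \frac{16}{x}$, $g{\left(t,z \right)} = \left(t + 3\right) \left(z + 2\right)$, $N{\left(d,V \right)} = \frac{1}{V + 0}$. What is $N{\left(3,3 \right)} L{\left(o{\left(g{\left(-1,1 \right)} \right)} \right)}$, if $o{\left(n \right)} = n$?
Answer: $- \frac{8}{9} \approx -0.88889$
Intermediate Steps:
$N{\left(d,V \right)} = \frac{1}{V}$
$g{\left(t,z \right)} = \left(2 + z\right) \left(3 + t\right)$ ($g{\left(t,z \right)} = \left(3 + t\right) \left(2 + z\right) = \left(2 + z\right) \left(3 + t\right)$)
$N{\left(3,3 \right)} L{\left(o{\left(g{\left(-1,1 \right)} \right)} \right)} = \frac{\left(-16\right) \frac{1}{6 + 2 \left(-1\right) + 3 \cdot 1 - 1}}{3} = \frac{\left(-16\right) \frac{1}{6 - 2 + 3 - 1}}{3} = \frac{\left(-16\right) \frac{1}{6}}{3} = \frac{1}{3} \left(- \frac{8}{3}\right) = - \frac{8}{9}$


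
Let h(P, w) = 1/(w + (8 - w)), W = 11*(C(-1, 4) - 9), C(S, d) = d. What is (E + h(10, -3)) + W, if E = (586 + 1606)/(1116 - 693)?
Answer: -168161/3384 ≈ -49.693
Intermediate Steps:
E = 2192/423 ≈ 5.1820
W = -55 (W = 11*(4 - 9) = 11*(-5) = -55)
h(P, w) = 1/8
(E + h(10, -3)) + W = (2192/423 + 1/8) - 55 = 17959/3384 - 55 = -168161/3384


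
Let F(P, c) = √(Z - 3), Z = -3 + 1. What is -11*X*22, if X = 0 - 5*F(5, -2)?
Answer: 1210*I*√5 ≈ 2705.6*I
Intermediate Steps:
Z = -2
F(P, c) = I*√5 (F(P, c) = √(-2 - 3) = √(-5) = I*√5)
X = -5*I*√5 (X = 0 - 5*I*√5 = -5*I*√5 ≈ -11.18*I)
-11*X*22 = -(-55)*I*√5*22 = (55*I*√5)*22 = 1210*I*√5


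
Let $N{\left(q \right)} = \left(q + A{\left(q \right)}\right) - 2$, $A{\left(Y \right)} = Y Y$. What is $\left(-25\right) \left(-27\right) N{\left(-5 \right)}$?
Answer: $12150$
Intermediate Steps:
$A{\left(Y \right)} = Y^{2}$
$N{\left(q \right)} = -2 + q + q^{2}$ ($N{\left(q \right)} = \left(q + q^{2}\right) - 2 = -2 + q + q^{2}$)
$\left(-25\right) \left(-27\right) N{\left(-5 \right)} = \left(-25\right) \left(-27\right) \left(-2 - 5 + \left(-5\right)^{2}\right) = 675 \left(-2 - 5 + 25\right) = 675 \cdot 18 = 12150$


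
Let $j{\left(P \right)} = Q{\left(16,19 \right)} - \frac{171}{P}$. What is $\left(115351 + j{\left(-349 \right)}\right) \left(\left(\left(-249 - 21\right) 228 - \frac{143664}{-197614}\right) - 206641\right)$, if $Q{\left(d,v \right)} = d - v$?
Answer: $- \frac{1066803101020105625}{34483643} \approx -3.0936 \cdot 10^{10}$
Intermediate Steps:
$j{\left(P \right)} = -3 - \frac{171}{P}$ ($j{\left(P \right)} = \left(16 - 19\right) - \frac{171}{P} = -3 - \frac{171}{P}$)
$\left(115351 + j{\left(-349 \right)}\right) \left(\left(\left(-249 - 21\right) 228 - \frac{143664}{-197614}\right) - 206641\right) = \left(115351 - \left(3 + \frac{171}{-349}\right)\right) \left(\left(\left(-249 - 21\right) 228 - \frac{143664}{-197614}\right) - 206641\right) = \left(115351 - \frac{876}{349}\right) \left(\left(\left(-249 - 21\right) 228 - - \frac{71832}{98807}\right) - 206641\right) = \left(115351 + \left(-3 + \frac{171}{349}\right)\right) \left(\left(\left(-270\right) 228 + \frac{71832}{98807}\right) - 206641\right) = \left(115351 - \frac{876}{349}\right) \left(\left(-61560 + \frac{71832}{98807}\right) - 206641\right) = \frac{40256623 \left(- \frac{6082487088}{98807} - 206641\right)}{349} = \frac{40256623}{349} \left(- \frac{26500064375}{98807}\right) = - \frac{1066803101020105625}{34483643}$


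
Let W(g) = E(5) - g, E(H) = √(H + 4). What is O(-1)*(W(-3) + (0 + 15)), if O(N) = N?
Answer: -21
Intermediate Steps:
E(H) = √(4 + H)
W(g) = 3 - g (W(g) = √(4 + 5) - g = √9 - g = 3 - g)
O(-1)*(W(-3) + (0 + 15)) = -((3 - 1*(-3)) + (0 + 15)) = -((3 + 3) + 15) = -(6 + 15) = -1*21 = -21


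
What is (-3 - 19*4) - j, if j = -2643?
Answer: 2564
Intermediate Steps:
(-3 - 19*4) - j = (-3 - 19*4) - 1*(-2643) = (-3 - 76) + 2643 = -79 + 2643 = 2564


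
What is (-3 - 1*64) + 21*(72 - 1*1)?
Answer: 1424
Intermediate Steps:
(-3 - 1*64) + 21*(72 - 1*1) = (-3 - 64) + 21*(72 - 1) = -67 + 21*71 = -67 + 1491 = 1424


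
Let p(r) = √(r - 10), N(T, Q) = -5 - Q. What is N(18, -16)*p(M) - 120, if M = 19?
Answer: -87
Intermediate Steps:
p(r) = √(-10 + r)
N(18, -16)*p(M) - 120 = (-5 - 1*(-16))*√(-10 + 19) - 120 = (-5 + 16)*√9 - 120 = 11*3 - 120 = 33 - 120 = -87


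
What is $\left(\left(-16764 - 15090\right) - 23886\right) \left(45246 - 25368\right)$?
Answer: $-1107999720$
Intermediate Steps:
$\left(\left(-16764 - 15090\right) - 23886\right) \left(45246 - 25368\right) = \left(-31854 - 23886\right) 19878 = \left(-55740\right) 19878 = -1107999720$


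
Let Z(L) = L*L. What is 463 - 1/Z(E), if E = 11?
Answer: 56022/121 ≈ 462.99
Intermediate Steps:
Z(L) = L**2
463 - 1/Z(E) = 463 - 1/(11**2) = 463 - 1/121 = 56022/121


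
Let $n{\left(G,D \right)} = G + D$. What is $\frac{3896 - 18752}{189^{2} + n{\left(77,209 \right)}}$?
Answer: $- \frac{14856}{36007} \approx -0.41259$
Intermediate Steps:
$n{\left(G,D \right)} = D + G$
$\frac{3896 - 18752}{189^{2} + n{\left(77,209 \right)}} = \frac{3896 - 18752}{189^{2} + \left(209 + 77\right)} = - \frac{14856}{35721 + 286} = - \frac{14856}{36007}$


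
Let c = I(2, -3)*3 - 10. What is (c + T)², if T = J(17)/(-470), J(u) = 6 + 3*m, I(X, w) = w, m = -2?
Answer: 361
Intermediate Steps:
J(u) = 0 (J(u) = 6 + 3*(-2) = 6 - 6 = 0)
c = -19 (c = -3*3 - 10 = -9 - 10 = -19)
T = 0 (T = 0/(-470) = 0*(-1/470) = 0)
(c + T)² = (-19 + 0)² = (-19)² = 361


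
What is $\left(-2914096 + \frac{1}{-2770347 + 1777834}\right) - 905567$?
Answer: $- \frac{3791065183120}{992513} \approx -3.8197 \cdot 10^{6}$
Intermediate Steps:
$\left(-2914096 + \frac{1}{-2770347 + 1777834}\right) - 905567 = \left(-2914096 + \frac{1}{-992513}\right) - 905567 = \left(-2914096 - \frac{1}{992513}\right) - 905567 = - \frac{2892278163249}{992513} - 905567 = - \frac{3791065183120}{992513}$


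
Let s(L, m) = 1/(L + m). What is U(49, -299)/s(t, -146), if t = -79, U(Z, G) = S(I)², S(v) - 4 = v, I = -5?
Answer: -225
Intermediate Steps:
S(v) = 4 + v
U(Z, G) = 1 (U(Z, G) = (4 - 5)² = (-1)² = 1)
U(49, -299)/s(t, -146) = 1/1/(-79 - 146) = 1/1/(-225) = 1/(-1/225) = 1*(-225) = -225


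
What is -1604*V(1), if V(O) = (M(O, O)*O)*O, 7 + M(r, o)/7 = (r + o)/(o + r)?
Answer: 67368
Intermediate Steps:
M(r, o) = -42 (M(r, o) = -49 + 7*((r + o)/(o + r)) = -49 + 7*((o + r)/(o + r)) = -49 + 7*1 = -49 + 7 = -42)
V(O) = -42*O**2 (V(O) = (-42*O)*O = -42*O**2)
-1604*V(1) = -(-67368)*1**2 = -(-67368) = -1604*(-42) = 67368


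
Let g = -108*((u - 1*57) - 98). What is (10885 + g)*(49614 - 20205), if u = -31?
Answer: 910884957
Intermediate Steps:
g = 20088 (g = -108*((-31 - 1*57) - 98) = -108*((-31 - 57) - 98) = -108*(-88 - 98) = -108*(-186) = 20088)
(10885 + g)*(49614 - 20205) = (10885 + 20088)*(49614 - 20205) = 30973*29409 = 910884957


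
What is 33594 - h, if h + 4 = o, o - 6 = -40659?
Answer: 74251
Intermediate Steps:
o = -40653 (o = 6 - 40659 = -40653)
h = -40657 (h = -4 - 40653 = -40657)
33594 - h = 33594 - 1*(-40657) = 33594 + 40657 = 74251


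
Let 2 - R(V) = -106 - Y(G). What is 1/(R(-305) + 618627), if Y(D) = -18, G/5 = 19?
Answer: 1/618717 ≈ 1.6162e-6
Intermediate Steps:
G = 95 (G = 5*19 = 95)
R(V) = 90 (R(V) = 2 - (-106 - 1*(-18)) = 2 - (-106 + 18) = 2 - 1*(-88) = 2 + 88 = 90)
1/(R(-305) + 618627) = 1/(90 + 618627) = 1/618717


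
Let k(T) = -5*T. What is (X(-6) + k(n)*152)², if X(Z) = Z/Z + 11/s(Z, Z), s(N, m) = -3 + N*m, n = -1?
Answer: 5216656/9 ≈ 5.7963e+5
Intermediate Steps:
X(Z) = 1 + 11/(-3 + Z²) (X(Z) = Z/Z + 11/(-3 + Z*Z) = 1 + 11/(-3 + Z²))
(X(-6) + k(n)*152)² = ((8 + (-6)²)/(-3 + (-6)²) - 5*(-1)*152)² = ((8 + 36)/(-3 + 36) + 5*152)² = (44/33 + 760)² = ((1/33)*44 + 760)² = (4/3 + 760)² = (2284/3)² = 5216656/9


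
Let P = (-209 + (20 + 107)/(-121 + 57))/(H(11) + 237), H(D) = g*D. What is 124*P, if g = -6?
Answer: -139531/912 ≈ -152.99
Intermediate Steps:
H(D) = -6*D
P = -4501/3648 (P = (-209 + (20 + 107)/(-121 + 57))/(-6*11 + 237) = (-209 + 127/(-64))/(-66 + 237) = (-209 + 127*(-1/64))/171 = (-209 - 127/64)*(1/171) = -13503/64*1/171 = -4501/3648 ≈ -1.2338)
124*P = 124*(-4501/3648) = -139531/912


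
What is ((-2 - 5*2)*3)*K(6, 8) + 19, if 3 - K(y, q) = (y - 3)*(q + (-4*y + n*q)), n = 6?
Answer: 3367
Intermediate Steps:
K(y, q) = 3 - (-3 + y)*(-4*y + 7*q) (K(y, q) = 3 - (y - 3)*(q + (-4*y + 6*q)) = 3 - (-3 + y)*(-4*y + 7*q))
((-2 - 5*2)*3)*K(6, 8) + 19 = ((-2 - 5*2)*3)*(3 - 12*6 + 4*6² + 21*8 - 7*8*6) + 19 = ((-2 - 10)*3)*(3 - 72 + 4*36 + 168 - 336) + 19 = (-12*3)*(3 - 72 + 144 + 168 - 336) + 19 = -36*(-93) + 19 = 3348 + 19 = 3367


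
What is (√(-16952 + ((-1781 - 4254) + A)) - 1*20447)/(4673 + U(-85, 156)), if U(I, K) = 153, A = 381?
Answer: -161/38 + I*√22606/4826 ≈ -4.2368 + 0.031155*I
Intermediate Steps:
(√(-16952 + ((-1781 - 4254) + A)) - 1*20447)/(4673 + U(-85, 156)) = (√(-16952 + ((-1781 - 4254) + 381)) - 1*20447)/(4673 + 153) = (√(-16952 + (-6035 + 381)) - 20447)/4826 = (√(-16952 - 5654) - 20447)*(1/4826) = (√(-22606) - 20447)*(1/4826) = (I*√22606 - 20447)*(1/4826) = (-20447 + I*√22606)*(1/4826) = -161/38 + I*√22606/4826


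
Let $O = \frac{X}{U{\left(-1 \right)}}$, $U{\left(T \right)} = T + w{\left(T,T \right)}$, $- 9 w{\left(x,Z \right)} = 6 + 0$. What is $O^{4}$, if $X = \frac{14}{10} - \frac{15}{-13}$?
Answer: $\frac{61505984016}{11156640625} \approx 5.5129$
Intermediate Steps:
$w{\left(x,Z \right)} = - \frac{2}{3}$ ($w{\left(x,Z \right)} = - \frac{6 + 0}{9} = \left(- \frac{1}{9}\right) 6 = - \frac{2}{3}$)
$U{\left(T \right)} = - \frac{2}{3} + T$ ($U{\left(T \right)} = T - \frac{2}{3} = - \frac{2}{3} + T$)
$X = \frac{166}{65}$ ($X = 14 \cdot \frac{1}{10} - - \frac{15}{13} = \frac{7}{5} + \frac{15}{13} = \frac{166}{65} \approx 2.5538$)
$O = - \frac{498}{325}$ ($O = \frac{166}{65 \left(- \frac{2}{3} - 1\right)} = \frac{166}{65 \left(- \frac{5}{3}\right)} = \frac{166}{65} \left(- \frac{3}{5}\right) = - \frac{498}{325} \approx -1.5323$)
$O^{4} = \left(- \frac{498}{325}\right)^{4} = \frac{61505984016}{11156640625}$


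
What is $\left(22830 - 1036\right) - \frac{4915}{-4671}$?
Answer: $\frac{101804689}{4671} \approx 21795.0$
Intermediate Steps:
$\left(22830 - 1036\right) - \frac{4915}{-4671} = 21794 - - \frac{4915}{4671} = 21794 + \frac{4915}{4671} = \frac{101804689}{4671}$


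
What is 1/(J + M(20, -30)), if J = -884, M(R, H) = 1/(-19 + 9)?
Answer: -10/8841 ≈ -0.0011311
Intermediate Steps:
M(R, H) = -⅒ (M(R, H) = 1/(-10) = -⅒)
1/(J + M(20, -30)) = 1/(-884 - ⅒) = 1/(-8841/10) = -10/8841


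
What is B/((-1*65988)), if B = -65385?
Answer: 7265/7332 ≈ 0.99086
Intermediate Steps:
B/((-1*65988)) = -65385/((-1*65988)) = -65385/(-65988) = -65385*(-1/65988) = 7265/7332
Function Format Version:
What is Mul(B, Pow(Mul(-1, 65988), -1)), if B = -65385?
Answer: Rational(7265, 7332) ≈ 0.99086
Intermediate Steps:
Mul(B, Pow(Mul(-1, 65988), -1)) = Mul(-65385, Pow(Mul(-1, 65988), -1)) = Mul(-65385, Pow(-65988, -1)) = Mul(-65385, Rational(-1, 65988)) = Rational(7265, 7332)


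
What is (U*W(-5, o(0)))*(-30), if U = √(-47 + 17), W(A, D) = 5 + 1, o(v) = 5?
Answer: -180*I*√30 ≈ -985.9*I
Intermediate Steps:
W(A, D) = 6
U = I*√30 (U = √(-30) = I*√30 ≈ 5.4772*I)
(U*W(-5, o(0)))*(-30) = ((I*√30)*6)*(-30) = (6*I*√30)*(-30) = -180*I*√30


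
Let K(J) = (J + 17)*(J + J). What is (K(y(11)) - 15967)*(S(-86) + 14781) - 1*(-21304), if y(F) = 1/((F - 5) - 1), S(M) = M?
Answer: -1172563297/5 ≈ -2.3451e+8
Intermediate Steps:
y(F) = 1/(-6 + F) (y(F) = 1/((-5 + F) - 1) = 1/(-6 + F))
K(J) = 2*J*(17 + J) (K(J) = (17 + J)*(2*J) = 2*J*(17 + J))
(K(y(11)) - 15967)*(S(-86) + 14781) - 1*(-21304) = (2*(17 + 1/(-6 + 11))/(-6 + 11) - 15967)*(-86 + 14781) - 1*(-21304) = (2*(17 + 1/5)/5 - 15967)*14695 + 21304 = (2*(1/5)*(17 + 1/5) - 15967)*14695 + 21304 = (2*(1/5)*(86/5) - 15967)*14695 + 21304 = (172/25 - 15967)*14695 + 21304 = -399003/25*14695 + 21304 = -1172669817/5 + 21304 = -1172563297/5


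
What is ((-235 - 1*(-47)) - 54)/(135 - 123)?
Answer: -121/6 ≈ -20.167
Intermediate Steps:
((-235 - 1*(-47)) - 54)/(135 - 123) = ((-235 + 47) - 54)/12 = (-188 - 54)*(1/12) = -242*1/12 = -121/6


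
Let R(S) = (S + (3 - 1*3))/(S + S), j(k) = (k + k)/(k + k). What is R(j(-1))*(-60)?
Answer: -30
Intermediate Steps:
j(k) = 1 (j(k) = (2*k)/((2*k)) = (2*k)*(1/(2*k)) = 1)
R(S) = ½ (R(S) = (S + (3 - 3))/((2*S)) = (S + 0)*(1/(2*S)) = S*(1/(2*S)) = ½)
R(j(-1))*(-60) = (½)*(-60) = -30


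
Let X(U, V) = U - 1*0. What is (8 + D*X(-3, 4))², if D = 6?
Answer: 100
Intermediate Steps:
X(U, V) = U (X(U, V) = U + 0 = U)
(8 + D*X(-3, 4))² = (8 + 6*(-3))² = (8 - 18)² = (-10)² = 100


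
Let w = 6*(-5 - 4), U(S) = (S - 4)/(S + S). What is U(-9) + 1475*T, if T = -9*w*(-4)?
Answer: -51613187/18 ≈ -2.8674e+6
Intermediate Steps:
U(S) = (-4 + S)/(2*S) (U(S) = (-4 + S)/((2*S)) = (-4 + S)*(1/(2*S)) = (-4 + S)/(2*S))
w = -54 (w = 6*(-9) = -54)
T = -1944 (T = -9*(-54)*(-4) = 486*(-4) = -1944)
U(-9) + 1475*T = (½)*(-4 - 9)/(-9) + 1475*(-1944) = (½)*(-⅑)*(-13) - 2867400 = 13/18 - 2867400 = -51613187/18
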